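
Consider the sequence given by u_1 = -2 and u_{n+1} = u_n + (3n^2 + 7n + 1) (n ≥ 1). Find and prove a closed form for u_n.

Claim: u_n = n^3 + 2n^2 − 2n − 3.

Base case: u_1 = -2, and 1^3 + 2·1^2 − 2·1 − 3 = -2.
Assume u_m = m^3 + 2m^2 − 2m − 3.
Then u_{m+1} = u_m + (3m^2 + 7m + 1) = (m^3 + 2m^2 − 2m − 3) + (3m^2 + 7m + 1) = m^3 + 5m^2 + 5m − 2,
and (m+1)^3 + 2·(m+1)^2 − 2·(m+1) − 3 = m^3 + 5m^2 + 5m − 2.
By induction, u_n = n^3 + 2n^2 − 2n − 3 for all n ≥ 1.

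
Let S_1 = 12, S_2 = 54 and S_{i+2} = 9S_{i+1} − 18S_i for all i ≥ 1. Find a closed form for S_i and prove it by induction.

Claim: S_i = 6^i + 2·3^i.

Base cases: S_1 = 12 and 6^1 + 2·3^1 = 12; S_2 = 54 and 6^2 + 2·3^2 = 54.
Assume S_j = 6^j + 2·3^j for all 1 ≤ j ≤ m, where m ≥ 2.
Then S_{m+1} = 9S_m − 18S_{m−1} = 9·(6^m + 2·3^m) − 18·(6^{m−1} + 2·3^{m−1}) = (9·6 − 18)6^{m−1} + 2·(9·3 − 18)3^{m−1} = 36·6^{m−1} + 18·3^{m−1} = 6^{m+1} + 2·3^{m+1}.
Hence S_i = 6^i + 2·3^i for every i ≥ 1, by strong induction.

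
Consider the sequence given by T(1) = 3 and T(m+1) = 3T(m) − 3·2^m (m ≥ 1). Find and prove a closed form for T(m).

Claim: T(m) = -3^m + 3·2^m.

Base case: T(1) = 3, and -3^1 + 3·2^1 = -3 + 6 = 3.
Assume T(k) = -3^k + 3·2^k for some k ≥ 1.
Then T(k+1) = 3T(k) − 3·2^k = 3·(-3^k + 3·2^k) − 3·2^k = -3^{k+1} + 9·2^k − 3·2^k = -3^{k+1} + 6·2^k = -3^{k+1} + 3·2^{k+1}.
So the formula holds for k+1, and by induction T(m) = -3^m + 3·2^m for all m ≥ 1.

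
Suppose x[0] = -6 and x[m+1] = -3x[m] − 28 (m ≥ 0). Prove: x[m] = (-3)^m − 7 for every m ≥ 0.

Base case: x[0] = -6, and (-3)^0 − 7 = 1 − 7 = -6.
Assume x[j] = (-3)^j − 7 for some j ≥ 0.
Then x[j+1] = -3x[j] − 28 = -3·((-3)^j − 7) − 28 = -3·(-3)^j + 21 − 28 = (-3)^{j+1} − 7.
This completes the inductive step, so x[m] = (-3)^m − 7 for all m ≥ 0.

x[m] = (-3)^m − 7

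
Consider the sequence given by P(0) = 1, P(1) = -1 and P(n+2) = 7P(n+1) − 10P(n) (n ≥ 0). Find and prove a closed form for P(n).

Claim: P(n) = 2·2^n − 5^n.

Base cases: P(0) = 1 and 2·2^0 − 5^0 = 1; P(1) = -1 and 2·2^1 − 5^1 = -1.
Assume P(j) = 2·2^j − 5^j for all 0 ≤ j ≤ k, where k ≥ 1.
Then P(k+1) = 7P(k) − 10P(k−1) = 7·(2·2^k − 5^k) − 10·(2·2^{k−1} − 5^{k−1}) = 2·(7·2 − 10)2^{k−1} − (7·5 − 10)5^{k−1} = 8·2^{k−1} − 25·5^{k−1} = 2·2^{k+1} − 5^{k+1}.
Hence P(n) = 2·2^n − 5^n for every n ≥ 0, by strong induction.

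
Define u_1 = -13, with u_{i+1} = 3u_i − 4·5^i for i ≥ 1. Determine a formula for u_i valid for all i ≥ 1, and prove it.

Claim: u_i = -3^i − 2·5^i.

Base case: u_1 = -13, and -3^1 − 2·5^1 = -3 − 10 = -13.
Assume u_r = -3^r − 2·5^r for some r ≥ 1.
Then u_{r+1} = 3u_r − 4·5^r = 3·(-3^r − 2·5^r) − 4·5^r = -3^{r+1} − 6·5^r − 4·5^r = -3^{r+1} − 10·5^r = -3^{r+1} − 2·5^{r+1}.
This completes the inductive step, so u_i = -3^i − 2·5^i for all i ≥ 1.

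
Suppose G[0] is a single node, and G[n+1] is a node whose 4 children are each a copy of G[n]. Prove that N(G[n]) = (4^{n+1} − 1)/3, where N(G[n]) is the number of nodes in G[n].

Base case: N(G[0]) = 1, and (4^{0+1} − 1)/3 = 1.
Assume N(G[k]) = (4^{k+1} − 1)/3.
Then N(G[k+1]) = 1 + 4N(G[k]) = 1 + 4·(4^{k+1} − 1)/3 = 1 + (4^{k+2} − 4)/3 = (3 + 4^{k+2} − 4)/3 = (4^{k+2} − 1)/3.
By induction, N(G[n]) = (4^{n+1} − 1)/3 for all n ≥ 0.

N(G[n]) = (4^{n+1} − 1)/3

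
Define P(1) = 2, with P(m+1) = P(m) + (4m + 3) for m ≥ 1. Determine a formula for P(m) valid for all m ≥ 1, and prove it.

Claim: P(m) = 2m^2 + m − 1.

Base case: P(1) = 2, and 2·1^2 + 1 − 1 = 2.
Assume P(k) = 2k^2 + k − 1.
Then P(k+1) = P(k) + (4k + 3) = (2k^2 + k − 1) + (4k + 3) = 2k^2 + 5k + 2,
and 2·(k+1)^2 + (k+1) − 1 = 2k^2 + 5k + 2.
Hence P(m) = 2m^2 + m − 1 for every m ≥ 1, by induction.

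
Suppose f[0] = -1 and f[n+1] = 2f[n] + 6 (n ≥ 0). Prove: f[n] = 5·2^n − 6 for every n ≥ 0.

Base case: f[0] = -1, and 5·2^0 − 6 = 5 − 6 = -1.
Assume f[j] = 5·2^j − 6 for some j ≥ 0.
Then f[j+1] = 2f[j] + 6 = 2·(5·2^j − 6) + 6 = 10·2^j − 12 + 6 = 5·2^{j+1} − 6.
By induction, f[n] = 5·2^n − 6 for all n ≥ 0.

f[n] = 5·2^n − 6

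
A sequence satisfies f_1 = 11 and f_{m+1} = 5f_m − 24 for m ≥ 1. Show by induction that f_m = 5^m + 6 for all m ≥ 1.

Base case: f_1 = 11, and 5^1 + 6 = 5 + 6 = 11.
Assume f_j = 5^j + 6 for some j ≥ 1.
Then f_{j+1} = 5f_j − 24 = 5·(5^j + 6) − 24 = 5^{j+1} + 30 − 24 = 5^{j+1} + 6.
This completes the inductive step, so f_m = 5^m + 6 for all m ≥ 1.

f_m = 5^m + 6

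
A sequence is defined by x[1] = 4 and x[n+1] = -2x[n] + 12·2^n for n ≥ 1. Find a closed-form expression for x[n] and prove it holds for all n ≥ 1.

Claim: x[n] = (-2)^n + 3·2^n.

Base case: x[1] = 4, and (-2)^1 + 3·2^1 = -2 + 6 = 4.
Assume x[j] = (-2)^j + 3·2^j for some j ≥ 1.
Then x[j+1] = -2x[j] + 12·2^j = -2·((-2)^j + 3·2^j) + 12·2^j = (-2)^{j+1} − 6·2^j + 12·2^j = (-2)^{j+1} + 6·2^j = (-2)^{j+1} + 3·2^{j+1}.
This completes the inductive step, so x[n] = (-2)^n + 3·2^n for all n ≥ 1.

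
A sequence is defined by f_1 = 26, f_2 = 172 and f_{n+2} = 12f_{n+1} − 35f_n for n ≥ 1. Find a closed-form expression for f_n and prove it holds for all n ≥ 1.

Claim: f_n = 3·7^n + 5^n.

Base cases: f_1 = 26 and 3·7^1 + 5^1 = 26; f_2 = 172 and 3·7^2 + 5^2 = 172.
Assume f_j = 3·7^j + 5^j for all 1 ≤ j ≤ r, where r ≥ 2.
Then f_{r+1} = 12f_r − 35f_{r−1} = 12·(3·7^r + 5^r) − 35·(3·7^{r−1} + 5^{r−1}) = 3·(12·7 − 35)7^{r−1} + (12·5 − 35)5^{r−1} = 147·7^{r−1} + 25·5^{r−1} = 3·7^{r+1} + 5^{r+1}.
Hence f_n = 3·7^n + 5^n for every n ≥ 1, by strong induction.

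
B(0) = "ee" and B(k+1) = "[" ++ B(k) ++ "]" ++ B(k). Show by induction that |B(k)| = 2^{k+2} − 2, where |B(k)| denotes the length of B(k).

Base case: |B(0)| = 2, and 2^{0+2} − 2 = 2.
Assume |B(m)| = 2^{m+2} − 2.
Then |B(m+1)| = 1 + |B(m)| + 1 + |B(m)| = 2|B(m)| + 2 = 2(2^{m+2} − 2) + 2 = 2^{m+3} − 4 + 2 = 2^{m+3} − 2.
Hence |B(k)| = 2^{k+2} − 2 for every k ≥ 0, by induction.

|B(k)| = 2^{k+2} − 2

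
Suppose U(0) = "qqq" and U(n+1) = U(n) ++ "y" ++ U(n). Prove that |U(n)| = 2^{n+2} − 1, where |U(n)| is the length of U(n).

Base case: |U(0)| = 3, and 2^{0+2} − 1 = 3.
Assume |U(k)| = 2^{k+2} − 1.
Then |U(k+1)| = |U(k)| + 1 + |U(k)| = 2|U(k)| + 1 = 2(2^{k+2} − 1) + 1 = 2^{k+3} − 2 + 1 = 2^{k+3} − 1.
By induction, |U(n)| = 2^{n+2} − 1 for all n ≥ 0.

|U(n)| = 2^{n+2} − 1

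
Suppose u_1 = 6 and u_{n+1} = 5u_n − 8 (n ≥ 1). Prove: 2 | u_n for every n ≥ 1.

Base case: u_1 = 6 = 2·3, so 2 | u_1.
Assume 2 | u_k, so u_k = 2t for some integer t.
Then u_{k+1} = 5u_k − 8 = 5·(2t) − 8 = 2(5t − 4), so 2 | u_{k+1}.
By induction, 2 | u_n for all n ≥ 1.

2 | u_n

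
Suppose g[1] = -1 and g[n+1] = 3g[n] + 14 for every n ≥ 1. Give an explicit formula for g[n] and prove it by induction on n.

Claim: g[n] = 2·3^n − 7.

Base case: g[1] = -1, and 2·3^1 − 7 = 6 − 7 = -1.
Assume g[m] = 2·3^m − 7 for some m ≥ 1.
Then g[m+1] = 3g[m] + 14 = 3·(2·3^m − 7) + 14 = 6·3^m − 21 + 14 = 2·3^{m+1} − 7.
Hence g[n] = 2·3^n − 7 for every n ≥ 1, by induction.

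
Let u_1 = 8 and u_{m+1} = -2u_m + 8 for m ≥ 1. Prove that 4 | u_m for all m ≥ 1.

Base case: u_1 = 8 = 4·2, so 4 | u_1.
Assume 4 | u_j, so u_j = 4t for some integer t.
Then u_{j+1} = -2u_j + 8 = -2·(4t) + 8 = 4(-2t + 2), so 4 | u_{j+1}.
This completes the inductive step, so 4 | u_m for all m ≥ 1.

4 | u_m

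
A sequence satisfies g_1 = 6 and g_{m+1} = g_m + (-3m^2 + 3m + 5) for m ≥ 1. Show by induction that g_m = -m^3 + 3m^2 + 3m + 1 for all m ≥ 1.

Base case: g_1 = 6, and -1^3 + 3·1^2 + 3·1 + 1 = 6.
Assume g_j = -j^3 + 3j^2 + 3j + 1.
Then g_{j+1} = g_j + (-3j^2 + 3j + 5) = (-j^3 + 3j^2 + 3j + 1) + (-3j^2 + 3j + 5) = -j^3 + 6j + 6,
and -(j+1)^3 + 3·(j+1)^2 + 3·(j+1) + 1 = -j^3 + 6j + 6.
This completes the inductive step, so g_m = -m^3 + 3m^2 + 3m + 1 for all m ≥ 1.

g_m = -m^3 + 3m^2 + 3m + 1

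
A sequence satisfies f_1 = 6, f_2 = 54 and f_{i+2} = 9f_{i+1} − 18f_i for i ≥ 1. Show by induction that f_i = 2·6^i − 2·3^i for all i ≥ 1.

Base cases: f_1 = 6 and 2·6^1 − 2·3^1 = 6; f_2 = 54 and 2·6^2 − 2·3^2 = 54.
Assume f_j = 2·6^j − 2·3^j for all 1 ≤ j ≤ k, where k ≥ 2.
Then f_{k+1} = 9f_k − 18f_{k−1} = 9·(2·6^k − 2·3^k) − 18·(2·6^{k−1} − 2·3^{k−1}) = 2·(9·6 − 18)6^{k−1} − 2·(9·3 − 18)3^{k−1} = 72·6^{k−1} − 18·3^{k−1} = 2·6^{k+1} − 2·3^{k+1}.
Hence f_i = 2·6^i − 2·3^i for every i ≥ 1, by strong induction.

f_i = 2·6^i − 2·3^i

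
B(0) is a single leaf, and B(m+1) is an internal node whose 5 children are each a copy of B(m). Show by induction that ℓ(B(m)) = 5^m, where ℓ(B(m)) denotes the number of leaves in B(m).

Base case: ℓ(B(0)) = 1, and 5^0 = 1.
Assume ℓ(B(r)) = 5^r.
Then ℓ(B(r+1)) = 5·ℓ(B(r)) = 5·5^r = 5^{r+1}.
By induction, ℓ(B(m)) = 5^m for all m ≥ 0.

ℓ(B(m)) = 5^m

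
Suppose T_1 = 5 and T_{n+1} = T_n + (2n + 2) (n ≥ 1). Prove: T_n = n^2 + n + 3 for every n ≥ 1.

Base case: T_1 = 5, and 1^2 + 1 + 3 = 5.
Assume T_r = r^2 + r + 3.
Then T_{r+1} = T_r + (2r + 2) = (r^2 + r + 3) + (2r + 2) = r^2 + 3r + 5,
and (r+1)^2 + (r+1) + 3 = r^2 + 3r + 5.
Hence T_n = n^2 + n + 3 for every n ≥ 1, by induction.

T_n = n^2 + n + 3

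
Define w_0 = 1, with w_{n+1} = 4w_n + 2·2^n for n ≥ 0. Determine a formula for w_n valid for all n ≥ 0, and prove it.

Claim: w_n = 2·4^n − 2^n.

Base case: w_0 = 1, and 2·4^0 − 2^0 = 2 − 1 = 1.
Assume w_r = 2·4^r − 2^r for some r ≥ 0.
Then w_{r+1} = 4w_r + 2·2^r = 4·(2·4^r − 2^r) + 2·2^r = 2·4^{r+1} − 4·2^r + 2·2^r = 2·4^{r+1} − 2·2^r = 2·4^{r+1} − 2^{r+1}.
So the formula holds for r+1, and by induction w_n = 2·4^n − 2^n for all n ≥ 0.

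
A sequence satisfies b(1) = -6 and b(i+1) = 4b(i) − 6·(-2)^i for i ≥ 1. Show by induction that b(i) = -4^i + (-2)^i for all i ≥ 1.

Base case: b(1) = -6, and -4^1 + (-2)^1 = -4 − 2 = -6.
Assume b(k) = -4^k + (-2)^k for some k ≥ 1.
Then b(k+1) = 4b(k) − 6·(-2)^k = 4·(-4^k + (-2)^k) − 6·(-2)^k = -4^{k+1} + 4·(-2)^k − 6·(-2)^k = -4^{k+1} − 2·(-2)^k = -4^{k+1} + (-2)^{k+1}.
By induction, b(i) = -4^i + (-2)^i for all i ≥ 1.

b(i) = -4^i + (-2)^i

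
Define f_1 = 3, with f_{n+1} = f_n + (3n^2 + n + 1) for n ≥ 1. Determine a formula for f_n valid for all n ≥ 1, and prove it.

Claim: f_n = n^3 − n^2 + n + 2.

Base case: f_1 = 3, and 1^3 − 1^2 + 1 + 2 = 3.
Assume f_r = r^3 − r^2 + r + 2.
Then f_{r+1} = f_r + (3r^2 + r + 1) = (r^3 − r^2 + r + 2) + (3r^2 + r + 1) = r^3 + 2r^2 + 2r + 3,
and (r+1)^3 − (r+1)^2 + (r+1) + 2 = r^3 + 2r^2 + 2r + 3.
By induction, f_n = n^3 − n^2 + n + 2 for all n ≥ 1.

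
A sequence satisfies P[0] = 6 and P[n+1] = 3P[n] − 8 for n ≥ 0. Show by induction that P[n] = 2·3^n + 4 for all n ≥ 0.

Base case: P[0] = 6, and 2·3^0 + 4 = 2 + 4 = 6.
Assume P[m] = 2·3^m + 4 for some m ≥ 0.
Then P[m+1] = 3P[m] − 8 = 3·(2·3^m + 4) − 8 = 6·3^m + 12 − 8 = 2·3^{m+1} + 4.
By induction, P[n] = 2·3^n + 4 for all n ≥ 0.

P[n] = 2·3^n + 4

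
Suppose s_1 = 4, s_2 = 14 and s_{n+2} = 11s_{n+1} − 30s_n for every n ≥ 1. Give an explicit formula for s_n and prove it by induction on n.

Claim: s_n = 2·5^n − 6^n.

Base cases: s_1 = 4 and 2·5^1 − 6^1 = 4; s_2 = 14 and 2·5^2 − 6^2 = 14.
Assume s_j = 2·5^j − 6^j for all 1 ≤ j ≤ r, where r ≥ 2.
Then s_{r+1} = 11s_r − 30s_{r−1} = 11·(2·5^r − 6^r) − 30·(2·5^{r−1} − 6^{r−1}) = 2·(11·5 − 30)5^{r−1} − (11·6 − 30)6^{r−1} = 50·5^{r−1} − 36·6^{r−1} = 2·5^{r+1} − 6^{r+1}.
This completes the inductive step, so s_n = 2·5^n − 6^n for all n ≥ 1.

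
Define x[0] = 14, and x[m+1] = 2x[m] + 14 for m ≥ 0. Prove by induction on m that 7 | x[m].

Base case: x[0] = 14 = 7·2, so 7 | x[0].
Assume 7 | x[r], so x[r] = 7t for some integer t.
Then x[r+1] = 2x[r] + 14 = 2·(7t) + 14 = 7(2t + 2), so 7 | x[r+1].
So the property holds for r+1, and by induction 7 | x[m] for all m ≥ 0.

7 | x[m]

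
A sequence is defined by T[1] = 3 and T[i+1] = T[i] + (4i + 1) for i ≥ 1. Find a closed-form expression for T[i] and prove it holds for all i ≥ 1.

Claim: T[i] = 2i^2 − i + 2.

Base case: T[1] = 3, and 2·1^2 − 1 + 2 = 3.
Assume T[m] = 2m^2 − m + 2.
Then T[m+1] = T[m] + (4m + 1) = (2m^2 − m + 2) + (4m + 1) = 2m^2 + 3m + 3,
and 2·(m+1)^2 − (m+1) + 2 = 2m^2 + 3m + 3.
Hence T[i] = 2i^2 − i + 2 for every i ≥ 1, by induction.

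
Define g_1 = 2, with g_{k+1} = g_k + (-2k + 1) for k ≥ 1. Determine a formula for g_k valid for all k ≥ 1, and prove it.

Claim: g_k = -k^2 + 2k + 1.

Base case: g_1 = 2, and -1^2 + 2·1 + 1 = 2.
Assume g_j = -j^2 + 2j + 1.
Then g_{j+1} = g_j + (-2j + 1) = (-j^2 + 2j + 1) + (-2j + 1) = -j^2 + 2,
and -(j+1)^2 + 2·(j+1) + 1 = -j^2 + 2.
By induction, g_k = -k^2 + 2k + 1 for all k ≥ 1.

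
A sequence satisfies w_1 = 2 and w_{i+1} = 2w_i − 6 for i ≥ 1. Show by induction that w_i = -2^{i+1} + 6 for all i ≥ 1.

Base case: w_1 = 2, and -2^{1+1} + 6 = -4 + 6 = 2.
Assume w_k = -2^{k+1} + 6 for some k ≥ 1.
Then w_{k+1} = 2w_k − 6 = 2·(-2^{k+1} + 6) − 6 = -2^{k+2} + 12 − 6 = -2^{k+2} + 6.
Hence w_i = -2^{i+1} + 6 for every i ≥ 1, by induction.

w_i = -2^{i+1} + 6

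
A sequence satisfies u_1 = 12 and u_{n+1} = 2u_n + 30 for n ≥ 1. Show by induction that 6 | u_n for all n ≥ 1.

Base case: u_1 = 12 = 6·2, so 6 | u_1.
Assume 6 | u_j, so u_j = 6t for some integer t.
Then u_{j+1} = 2u_j + 30 = 2·(6t) + 30 = 6(2t + 5), so 6 | u_{j+1}.
So the property holds for j+1, and by induction 6 | u_n for all n ≥ 1.

6 | u_n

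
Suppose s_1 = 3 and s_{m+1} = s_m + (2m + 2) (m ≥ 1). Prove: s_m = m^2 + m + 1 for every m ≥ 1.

Base case: s_1 = 3, and 1^2 + 1 + 1 = 3.
Assume s_r = r^2 + r + 1.
Then s_{r+1} = s_r + (2r + 2) = (r^2 + r + 1) + (2r + 2) = r^2 + 3r + 3,
and (r+1)^2 + (r+1) + 1 = r^2 + 3r + 3.
Hence s_m = m^2 + m + 1 for every m ≥ 1, by induction.

s_m = m^2 + m + 1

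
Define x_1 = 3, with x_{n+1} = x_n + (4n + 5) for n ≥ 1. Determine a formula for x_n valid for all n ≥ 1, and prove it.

Claim: x_n = 2n^2 + 3n − 2.

Base case: x_1 = 3, and 2·1^2 + 3·1 − 2 = 3.
Assume x_m = 2m^2 + 3m − 2.
Then x_{m+1} = x_m + (4m + 5) = (2m^2 + 3m − 2) + (4m + 5) = 2m^2 + 7m + 3,
and 2·(m+1)^2 + 3·(m+1) − 2 = 2m^2 + 7m + 3.
Hence x_n = 2n^2 + 3n − 2 for every n ≥ 1, by induction.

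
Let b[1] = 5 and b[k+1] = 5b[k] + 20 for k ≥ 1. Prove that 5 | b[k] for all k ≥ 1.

Base case: b[1] = 5 = 5·1, so 5 | b[1].
Assume 5 | b[j], so b[j] = 5t for some integer t.
Then b[j+1] = 5b[j] + 20 = 5·(5t) + 20 = 5(5t + 4), so 5 | b[j+1].
By induction, 5 | b[k] for all k ≥ 1.

5 | b[k]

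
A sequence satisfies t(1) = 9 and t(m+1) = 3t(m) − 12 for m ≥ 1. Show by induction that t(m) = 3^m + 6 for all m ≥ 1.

Base case: t(1) = 9, and 3^1 + 6 = 3 + 6 = 9.
Assume t(j) = 3^j + 6 for some j ≥ 1.
Then t(j+1) = 3t(j) − 12 = 3·(3^j + 6) − 12 = 3^{j+1} + 18 − 12 = 3^{j+1} + 6.
So the formula holds for j+1, and by induction t(m) = 3^m + 6 for all m ≥ 1.

t(m) = 3^m + 6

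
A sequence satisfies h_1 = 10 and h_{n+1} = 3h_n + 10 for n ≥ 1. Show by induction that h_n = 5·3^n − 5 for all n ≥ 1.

Base case: h_1 = 10, and 5·3^1 − 5 = 15 − 5 = 10.
Assume h_k = 5·3^k − 5 for some k ≥ 1.
Then h_{k+1} = 3h_k + 10 = 3·(5·3^k − 5) + 10 = 15·3^k − 15 + 10 = 5·3^{k+1} − 5.
Hence h_n = 5·3^n − 5 for every n ≥ 1, by induction.

h_n = 5·3^n − 5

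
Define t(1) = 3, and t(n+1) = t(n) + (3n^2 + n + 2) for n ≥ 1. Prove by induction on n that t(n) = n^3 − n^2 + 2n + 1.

Base case: t(1) = 3, and 1^3 − 1^2 + 2·1 + 1 = 3.
Assume t(j) = j^3 − j^2 + 2j + 1.
Then t(j+1) = t(j) + (3j^2 + j + 2) = (j^3 − j^2 + 2j + 1) + (3j^2 + j + 2) = j^3 + 2j^2 + 3j + 3,
and (j+1)^3 − (j+1)^2 + 2·(j+1) + 1 = j^3 + 2j^2 + 3j + 3.
By induction, t(n) = n^3 − n^2 + 2n + 1 for all n ≥ 1.

t(n) = n^3 − n^2 + 2n + 1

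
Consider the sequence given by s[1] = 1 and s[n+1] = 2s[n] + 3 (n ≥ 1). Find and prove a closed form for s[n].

Claim: s[n] = 2^{n+1} − 3.

Base case: s[1] = 1, and 2^{1+1} − 3 = 4 − 3 = 1.
Assume s[j] = 2^{j+1} − 3 for some j ≥ 1.
Then s[j+1] = 2s[j] + 3 = 2·(2^{j+1} − 3) + 3 = 2^{j+2} − 6 + 3 = 2^{j+2} − 3.
So the formula holds for j+1, and by induction s[n] = 2^{n+1} − 3 for all n ≥ 1.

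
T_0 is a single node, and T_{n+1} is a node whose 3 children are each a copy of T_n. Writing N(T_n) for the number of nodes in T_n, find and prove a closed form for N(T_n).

Claim: N(T_n) = (3^{n+1} − 1)/2.

Base case: N(T_0) = 1, and (3^{0+1} − 1)/2 = 1.
Assume N(T_k) = (3^{k+1} − 1)/2.
Then N(T_{k+1}) = 1 + 3N(T_k) = 1 + 3·(3^{k+1} − 1)/2 = 1 + (3^{k+2} − 3)/2 = (2 + 3^{k+2} − 3)/2 = (3^{k+2} − 1)/2.
By induction, N(T_n) = (3^{n+1} − 1)/2 for all n ≥ 0.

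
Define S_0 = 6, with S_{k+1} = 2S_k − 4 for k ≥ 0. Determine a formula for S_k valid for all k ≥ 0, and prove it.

Claim: S_k = 2^{k+1} + 4.

Base case: S_0 = 6, and 2^{0+1} + 4 = 2 + 4 = 6.
Assume S_m = 2^{m+1} + 4 for some m ≥ 0.
Then S_{m+1} = 2S_m − 4 = 2·(2^{m+1} + 4) − 4 = 2^{m+2} + 8 − 4 = 2^{m+2} + 4.
So the formula holds for m+1, and by induction S_k = 2^{k+1} + 4 for all k ≥ 0.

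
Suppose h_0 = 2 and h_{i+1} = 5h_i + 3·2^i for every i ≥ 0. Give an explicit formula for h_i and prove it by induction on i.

Claim: h_i = 3·5^i − 2^i.

Base case: h_0 = 2, and 3·5^0 − 2^0 = 3 − 1 = 2.
Assume h_m = 3·5^m − 2^m for some m ≥ 0.
Then h_{m+1} = 5h_m + 3·2^m = 5·(3·5^m − 2^m) + 3·2^m = 3·5^{m+1} − 5·2^m + 3·2^m = 3·5^{m+1} − 2·2^m = 3·5^{m+1} − 2^{m+1}.
Hence h_i = 3·5^i − 2^i for every i ≥ 0, by induction.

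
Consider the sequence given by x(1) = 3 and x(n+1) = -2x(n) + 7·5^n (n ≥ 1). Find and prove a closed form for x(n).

Claim: x(n) = (-2)^n + 5^n.

Base case: x(1) = 3, and (-2)^1 + 5^1 = -2 + 5 = 3.
Assume x(k) = (-2)^k + 5^k for some k ≥ 1.
Then x(k+1) = -2x(k) + 7·5^k = -2·((-2)^k + 5^k) + 7·5^k = (-2)^{k+1} − 2·5^k + 7·5^k = (-2)^{k+1} + 5·5^k = (-2)^{k+1} + 5^{k+1}.
By induction, x(n) = (-2)^n + 5^n for all n ≥ 1.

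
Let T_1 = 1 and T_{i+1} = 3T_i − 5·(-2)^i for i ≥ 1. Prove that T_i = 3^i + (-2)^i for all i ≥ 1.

Base case: T_1 = 1, and 3^1 + (-2)^1 = 3 − 2 = 1.
Assume T_k = 3^k + (-2)^k for some k ≥ 1.
Then T_{k+1} = 3T_k − 5·(-2)^k = 3·(3^k + (-2)^k) − 5·(-2)^k = 3^{k+1} + 3·(-2)^k − 5·(-2)^k = 3^{k+1} − 2·(-2)^k = 3^{k+1} + (-2)^{k+1}.
By induction, T_i = 3^i + (-2)^i for all i ≥ 1.

T_i = 3^i + (-2)^i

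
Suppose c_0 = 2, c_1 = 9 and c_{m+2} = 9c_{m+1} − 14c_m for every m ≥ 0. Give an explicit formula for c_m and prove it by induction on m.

Claim: c_m = 7^m + 2^m.

Base cases: c_0 = 2 and 7^0 + 2^0 = 2; c_1 = 9 and 7^1 + 2^1 = 9.
Assume c_i = 7^i + 2^i for all 0 ≤ i ≤ j, where j ≥ 1.
Then c_{j+1} = 9c_j − 14c_{j−1} = 9·(7^j + 2^j) − 14·(7^{j−1} + 2^{j−1}) = (9·7 − 14)7^{j−1} + (9·2 − 14)2^{j−1} = 49·7^{j−1} + 4·2^{j−1} = 7^{j+1} + 2^{j+1}.
So the formula holds for j+1, and by strong induction c_m = 7^m + 2^m for all m ≥ 0.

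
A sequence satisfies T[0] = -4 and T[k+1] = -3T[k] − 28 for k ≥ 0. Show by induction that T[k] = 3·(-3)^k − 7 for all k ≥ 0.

Base case: T[0] = -4, and 3·(-3)^0 − 7 = 3 − 7 = -4.
Assume T[r] = 3·(-3)^r − 7 for some r ≥ 0.
Then T[r+1] = -3T[r] − 28 = -3·(3·(-3)^r − 7) − 28 = -9·(-3)^r + 21 − 28 = 3·(-3)^{r+1} − 7.
By induction, T[k] = 3·(-3)^k − 7 for all k ≥ 0.

T[k] = 3·(-3)^k − 7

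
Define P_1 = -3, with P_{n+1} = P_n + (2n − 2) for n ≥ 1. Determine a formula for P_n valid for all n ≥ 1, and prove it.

Claim: P_n = n^2 − 3n − 1.

Base case: P_1 = -3, and 1^2 − 3·1 − 1 = -3.
Assume P_k = k^2 − 3k − 1.
Then P_{k+1} = P_k + (2k − 2) = (k^2 − 3k − 1) + (2k − 2) = k^2 − k − 3,
and (k+1)^2 − 3·(k+1) − 1 = k^2 − k − 3.
This completes the inductive step, so P_n = n^2 − 3n − 1 for all n ≥ 1.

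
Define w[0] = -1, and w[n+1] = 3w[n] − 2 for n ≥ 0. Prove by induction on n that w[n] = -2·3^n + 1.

Base case: w[0] = -1, and -2·3^0 + 1 = -2 + 1 = -1.
Assume w[r] = -2·3^r + 1 for some r ≥ 0.
Then w[r+1] = 3w[r] − 2 = 3·(-2·3^r + 1) − 2 = -6·3^r + 3 − 2 = -2·3^{r+1} + 1.
Hence w[n] = -2·3^n + 1 for every n ≥ 0, by induction.

w[n] = -2·3^n + 1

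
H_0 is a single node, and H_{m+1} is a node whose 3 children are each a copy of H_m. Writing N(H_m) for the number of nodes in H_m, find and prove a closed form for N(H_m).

Claim: N(H_m) = (3^{m+1} − 1)/2.

Base case: N(H_0) = 1, and (3^{0+1} − 1)/2 = 1.
Assume N(H_k) = (3^{k+1} − 1)/2.
Then N(H_{k+1}) = 1 + 3N(H_k) = 1 + 3·(3^{k+1} − 1)/2 = 1 + (3^{k+2} − 3)/2 = (2 + 3^{k+2} − 3)/2 = (3^{k+2} − 1)/2.
So the formula holds for k+1, and by induction N(H_m) = (3^{m+1} − 1)/2 for all m ≥ 0.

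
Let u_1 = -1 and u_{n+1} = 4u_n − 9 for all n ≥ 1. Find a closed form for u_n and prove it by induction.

Claim: u_n = -4^n + 3.

Base case: u_1 = -1, and -4^1 + 3 = -4 + 3 = -1.
Assume u_j = -4^j + 3 for some j ≥ 1.
Then u_{j+1} = 4u_j − 9 = 4·(-4^j + 3) − 9 = -4^{j+1} + 12 − 9 = -4^{j+1} + 3.
By induction, u_n = -4^n + 3 for all n ≥ 1.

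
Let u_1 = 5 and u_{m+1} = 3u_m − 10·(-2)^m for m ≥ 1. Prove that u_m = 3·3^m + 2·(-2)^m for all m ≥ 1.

Base case: u_1 = 5, and 3·3^1 + 2·(-2)^1 = 9 − 4 = 5.
Assume u_k = 3·3^k + 2·(-2)^k for some k ≥ 1.
Then u_{k+1} = 3u_k − 10·(-2)^k = 3·(3·3^k + 2·(-2)^k) − 10·(-2)^k = 3·3^{k+1} + 6·(-2)^k − 10·(-2)^k = 3·3^{k+1} − 4·(-2)^k = 3·3^{k+1} + 2·(-2)^{k+1}.
Hence u_m = 3·3^m + 2·(-2)^m for every m ≥ 1, by induction.

u_m = 3·3^m + 2·(-2)^m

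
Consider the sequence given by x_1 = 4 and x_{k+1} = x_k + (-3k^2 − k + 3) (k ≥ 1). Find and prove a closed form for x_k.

Claim: x_k = -k^3 + k^2 + 3k + 1.

Base case: x_1 = 4, and -1^3 + 1^2 + 3·1 + 1 = 4.
Assume x_r = -r^3 + r^2 + 3r + 1.
Then x_{r+1} = x_r + (-3r^2 − r + 3) = (-r^3 + r^2 + 3r + 1) + (-3r^2 − r + 3) = -r^3 − 2r^2 + 2r + 4,
and -(r+1)^3 + (r+1)^2 + 3·(r+1) + 1 = -r^3 − 2r^2 + 2r + 4.
This completes the inductive step, so x_k = -k^3 + k^2 + 3k + 1 for all k ≥ 1.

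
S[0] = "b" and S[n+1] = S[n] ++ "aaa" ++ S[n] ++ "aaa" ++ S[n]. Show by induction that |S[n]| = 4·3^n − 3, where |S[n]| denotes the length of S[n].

Base case: |S[0]| = 1, and 4·3^0 − 3 = 1.
Assume |S[m]| = 4·3^m − 3.
Then |S[m+1]| = 3|S[m]| + 6 = 3(4·3^m − 3) + 6 = 4·3^{m+1} − 9 + 6 = 4·3^{m+1} − 3.
This completes the inductive step, so |S[n]| = 4·3^n − 3 for all n ≥ 0.

|S[n]| = 4·3^n − 3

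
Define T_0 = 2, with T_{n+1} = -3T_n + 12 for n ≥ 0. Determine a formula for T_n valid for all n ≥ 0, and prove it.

Claim: T_n = -(-3)^n + 3.

Base case: T_0 = 2, and -(-3)^0 + 3 = -1 + 3 = 2.
Assume T_j = -(-3)^j + 3 for some j ≥ 0.
Then T_{j+1} = -3T_j + 12 = -3·(-(-3)^j + 3) + 12 = 3·(-3)^j − 9 + 12 = -(-3)^{j+1} + 3.
Hence T_n = -(-3)^n + 3 for every n ≥ 0, by induction.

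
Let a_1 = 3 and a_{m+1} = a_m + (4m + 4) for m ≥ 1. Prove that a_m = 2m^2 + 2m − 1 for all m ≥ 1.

Base case: a_1 = 3, and 2·1^2 + 2·1 − 1 = 3.
Assume a_k = 2k^2 + 2k − 1.
Then a_{k+1} = a_k + (4k + 4) = (2k^2 + 2k − 1) + (4k + 4) = 2k^2 + 6k + 3,
and 2·(k+1)^2 + 2·(k+1) − 1 = 2k^2 + 6k + 3.
Hence a_m = 2m^2 + 2m − 1 for every m ≥ 1, by induction.

a_m = 2m^2 + 2m − 1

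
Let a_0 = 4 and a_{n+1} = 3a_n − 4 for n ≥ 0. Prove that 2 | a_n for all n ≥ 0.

Base case: a_0 = 4 = 2·2, so 2 | a_0.
Assume 2 | a_k, so a_k = 2t for some integer t.
Then a_{k+1} = 3a_k − 4 = 3·(2t) − 4 = 2(3t − 2), so 2 | a_{k+1}.
Hence 2 | a_n for every n ≥ 0, by induction.

2 | a_n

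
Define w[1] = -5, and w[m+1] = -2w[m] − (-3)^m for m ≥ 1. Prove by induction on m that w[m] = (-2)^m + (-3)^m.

Base case: w[1] = -5, and (-2)^1 + (-3)^1 = -2 − 3 = -5.
Assume w[k] = (-2)^k + (-3)^k for some k ≥ 1.
Then w[k+1] = -2w[k] − (-3)^k = -2·((-2)^k + (-3)^k) − (-3)^k = (-2)^{k+1} − 2·(-3)^k − (-3)^k = (-2)^{k+1} − 3·(-3)^k = (-2)^{k+1} + (-3)^{k+1}.
This completes the inductive step, so w[m] = (-2)^m + (-3)^m for all m ≥ 1.

w[m] = (-2)^m + (-3)^m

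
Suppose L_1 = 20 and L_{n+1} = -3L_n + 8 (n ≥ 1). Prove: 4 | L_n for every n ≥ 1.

Base case: L_1 = 20 = 4·5, so 4 | L_1.
Assume 4 | L_m, so L_m = 4t for some integer t.
Then L_{m+1} = -3L_m + 8 = -3·(4t) + 8 = 4(-3t + 2), so 4 | L_{m+1}.
This completes the inductive step, so 4 | L_n for all n ≥ 1.

4 | L_n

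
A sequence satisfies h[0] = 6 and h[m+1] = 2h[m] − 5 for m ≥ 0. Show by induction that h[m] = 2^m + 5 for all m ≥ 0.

Base case: h[0] = 6, and 2^0 + 5 = 1 + 5 = 6.
Assume h[k] = 2^k + 5 for some k ≥ 0.
Then h[k+1] = 2h[k] − 5 = 2·(2^k + 5) − 5 = 2^{k+1} + 10 − 5 = 2^{k+1} + 5.
Hence h[m] = 2^m + 5 for every m ≥ 0, by induction.

h[m] = 2^m + 5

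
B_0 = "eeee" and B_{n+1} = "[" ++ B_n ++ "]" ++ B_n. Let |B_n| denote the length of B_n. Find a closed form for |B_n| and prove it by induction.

Claim: |B_n| = 6·2^n − 2.

Base case: |B_0| = 4, and 6·2^0 − 2 = 4.
Assume |B_m| = 6·2^m − 2.
Then |B_{m+1}| = 1 + |B_m| + 1 + |B_m| = 2|B_m| + 2 = 2(6·2^m − 2) + 2 = 6·2^{m+1} − 4 + 2 = 6·2^{m+1} − 2.
By induction, |B_n| = 6·2^n − 2 for all n ≥ 0.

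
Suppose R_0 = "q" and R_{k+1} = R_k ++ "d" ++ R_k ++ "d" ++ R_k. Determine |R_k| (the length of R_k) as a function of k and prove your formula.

Claim: |R_k| = 2·3^k − 1.

Base case: |R_0| = 1, and 2·3^0 − 1 = 1.
Assume |R_m| = 2·3^m − 1.
Then |R_{m+1}| = 3|R_m| + 2 = 3(2·3^m − 1) + 2 = 2·3^{m+1} − 3 + 2 = 2·3^{m+1} − 1.
So the formula holds for m+1, and by induction |R_k| = 2·3^k − 1 for all k ≥ 0.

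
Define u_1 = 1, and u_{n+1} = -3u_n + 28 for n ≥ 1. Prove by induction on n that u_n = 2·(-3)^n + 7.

Base case: u_1 = 1, and 2·(-3)^1 + 7 = -6 + 7 = 1.
Assume u_k = 2·(-3)^k + 7 for some k ≥ 1.
Then u_{k+1} = -3u_k + 28 = -3·(2·(-3)^k + 7) + 28 = -6·(-3)^k − 21 + 28 = 2·(-3)^{k+1} + 7.
By induction, u_n = 2·(-3)^n + 7 for all n ≥ 1.

u_n = 2·(-3)^n + 7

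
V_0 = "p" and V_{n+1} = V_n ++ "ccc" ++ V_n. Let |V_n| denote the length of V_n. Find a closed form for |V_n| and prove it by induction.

Claim: |V_n| = 2^{n+2} − 3.

Base case: |V_0| = 1, and 2^{0+2} − 3 = 1.
Assume |V_m| = 2^{m+2} − 3.
Then |V_{m+1}| = |V_m| + 3 + |V_m| = 2|V_m| + 3 = 2(2^{m+2} − 3) + 3 = 2^{m+3} − 6 + 3 = 2^{m+3} − 3.
By induction, |V_n| = 2^{n+2} − 3 for all n ≥ 0.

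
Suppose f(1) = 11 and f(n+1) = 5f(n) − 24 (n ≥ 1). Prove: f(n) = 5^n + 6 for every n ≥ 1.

Base case: f(1) = 11, and 5^1 + 6 = 5 + 6 = 11.
Assume f(k) = 5^k + 6 for some k ≥ 1.
Then f(k+1) = 5f(k) − 24 = 5·(5^k + 6) − 24 = 5^{k+1} + 30 − 24 = 5^{k+1} + 6.
So the formula holds for k+1, and by induction f(n) = 5^n + 6 for all n ≥ 1.

f(n) = 5^n + 6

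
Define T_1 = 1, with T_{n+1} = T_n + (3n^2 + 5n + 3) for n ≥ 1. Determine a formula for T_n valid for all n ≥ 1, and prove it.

Claim: T_n = n^3 + n^2 + n − 2.

Base case: T_1 = 1, and 1^3 + 1^2 + 1 − 2 = 1.
Assume T_k = k^3 + k^2 + k − 2.
Then T_{k+1} = T_k + (3k^2 + 5k + 3) = (k^3 + k^2 + k − 2) + (3k^2 + 5k + 3) = k^3 + 4k^2 + 6k + 1,
and (k+1)^3 + (k+1)^2 + (k+1) − 2 = k^3 + 4k^2 + 6k + 1.
By induction, T_n = n^3 + n^2 + n − 2 for all n ≥ 1.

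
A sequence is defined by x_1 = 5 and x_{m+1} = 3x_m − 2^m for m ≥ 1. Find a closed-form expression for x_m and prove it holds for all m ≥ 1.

Claim: x_m = 3^m + 2^m.

Base case: x_1 = 5, and 3^1 + 2^1 = 3 + 2 = 5.
Assume x_j = 3^j + 2^j for some j ≥ 1.
Then x_{j+1} = 3x_j − 2^j = 3·(3^j + 2^j) − 2^j = 3^{j+1} + 3·2^j − 2^j = 3^{j+1} + 2·2^j = 3^{j+1} + 2^{j+1}.
By induction, x_m = 3^m + 2^m for all m ≥ 1.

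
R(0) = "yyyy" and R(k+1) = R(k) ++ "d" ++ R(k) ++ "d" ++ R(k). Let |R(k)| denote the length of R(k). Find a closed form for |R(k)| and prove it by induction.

Claim: |R(k)| = 5·3^k − 1.

Base case: |R(0)| = 4, and 5·3^0 − 1 = 4.
Assume |R(j)| = 5·3^j − 1.
Then |R(j+1)| = 3|R(j)| + 2 = 3(5·3^j − 1) + 2 = 5·3^{j+1} − 3 + 2 = 5·3^{j+1} − 1.
So the formula holds for j+1, and by induction |R(k)| = 5·3^k − 1 for all k ≥ 0.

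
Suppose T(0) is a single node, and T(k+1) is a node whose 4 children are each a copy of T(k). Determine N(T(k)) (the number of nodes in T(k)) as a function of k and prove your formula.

Claim: N(T(k)) = (4^{k+1} − 1)/3.

Base case: N(T(0)) = 1, and (4^{0+1} − 1)/3 = 1.
Assume N(T(r)) = (4^{r+1} − 1)/3.
Then N(T(r+1)) = 1 + 4N(T(r)) = 1 + 4·(4^{r+1} − 1)/3 = 1 + (4^{r+2} − 4)/3 = (3 + 4^{r+2} − 4)/3 = (4^{r+2} − 1)/3.
This completes the inductive step, so N(T(k)) = (4^{k+1} − 1)/3 for all k ≥ 0.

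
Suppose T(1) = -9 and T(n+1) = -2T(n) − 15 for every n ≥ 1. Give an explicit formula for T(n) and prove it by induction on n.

Claim: T(n) = 2·(-2)^n − 5.

Base case: T(1) = -9, and 2·(-2)^1 − 5 = -4 − 5 = -9.
Assume T(j) = 2·(-2)^j − 5 for some j ≥ 1.
Then T(j+1) = -2T(j) − 15 = -2·(2·(-2)^j − 5) − 15 = -4·(-2)^j + 10 − 15 = 2·(-2)^{j+1} − 5.
So the formula holds for j+1, and by induction T(n) = 2·(-2)^n − 5 for all n ≥ 1.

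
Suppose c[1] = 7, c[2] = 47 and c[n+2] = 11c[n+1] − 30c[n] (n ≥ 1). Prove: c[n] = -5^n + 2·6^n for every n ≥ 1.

Base cases: c[1] = 7 and -5^1 + 2·6^1 = 7; c[2] = 47 and -5^2 + 2·6^2 = 47.
Assume c[j] = -5^j + 2·6^j for all 1 ≤ j ≤ r, where r ≥ 2.
Then c[r+1] = 11c[r] − 30c[r−1] = 11·(-5^r + 2·6^r) − 30·(-5^{r−1} + 2·6^{r−1}) = -(11·5 − 30)5^{r−1} + 2·(11·6 − 30)6^{r−1} = -25·5^{r−1} + 72·6^{r−1} = -5^{r+1} + 2·6^{r+1}.
By strong induction, c[n] = -5^n + 2·6^n for all n ≥ 1.

c[n] = -5^n + 2·6^n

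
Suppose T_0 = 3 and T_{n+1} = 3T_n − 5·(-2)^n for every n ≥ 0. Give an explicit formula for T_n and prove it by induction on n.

Claim: T_n = 2·3^n + (-2)^n.

Base case: T_0 = 3, and 2·3^0 + (-2)^0 = 2 + 1 = 3.
Assume T_j = 2·3^j + (-2)^j for some j ≥ 0.
Then T_{j+1} = 3T_j − 5·(-2)^j = 3·(2·3^j + (-2)^j) − 5·(-2)^j = 2·3^{j+1} + 3·(-2)^j − 5·(-2)^j = 2·3^{j+1} − 2·(-2)^j = 2·3^{j+1} + (-2)^{j+1}.
This completes the inductive step, so T_n = 2·3^n + (-2)^n for all n ≥ 0.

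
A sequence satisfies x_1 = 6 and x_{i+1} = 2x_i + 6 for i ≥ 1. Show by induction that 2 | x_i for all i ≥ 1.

Base case: x_1 = 6 = 2·3, so 2 | x_1.
Assume 2 | x_r, so x_r = 2t for some integer t.
Then x_{r+1} = 2x_r + 6 = 2·(2t) + 6 = 2(2t + 3), so 2 | x_{r+1}.
So the property holds for r+1, and by induction 2 | x_i for all i ≥ 1.

2 | x_i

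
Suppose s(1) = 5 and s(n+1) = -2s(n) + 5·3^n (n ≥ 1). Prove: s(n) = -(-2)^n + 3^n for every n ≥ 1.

Base case: s(1) = 5, and -(-2)^1 + 3^1 = 2 + 3 = 5.
Assume s(m) = -(-2)^m + 3^m for some m ≥ 1.
Then s(m+1) = -2s(m) + 5·3^m = -2·(-(-2)^m + 3^m) + 5·3^m = -(-2)^{m+1} − 2·3^m + 5·3^m = -(-2)^{m+1} + 3·3^m = -(-2)^{m+1} + 3^{m+1}.
So the formula holds for m+1, and by induction s(n) = -(-2)^n + 3^n for all n ≥ 1.

s(n) = -(-2)^n + 3^n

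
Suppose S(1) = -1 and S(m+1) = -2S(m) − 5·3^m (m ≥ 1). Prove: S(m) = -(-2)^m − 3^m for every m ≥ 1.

Base case: S(1) = -1, and -(-2)^1 − 3^1 = 2 − 3 = -1.
Assume S(k) = -(-2)^k − 3^k for some k ≥ 1.
Then S(k+1) = -2S(k) − 5·3^k = -2·(-(-2)^k − 3^k) − 5·3^k = -(-2)^{k+1} + 2·3^k − 5·3^k = -(-2)^{k+1} − 3·3^k = -(-2)^{k+1} − 3^{k+1}.
This completes the inductive step, so S(m) = -(-2)^m − 3^m for all m ≥ 1.

S(m) = -(-2)^m − 3^m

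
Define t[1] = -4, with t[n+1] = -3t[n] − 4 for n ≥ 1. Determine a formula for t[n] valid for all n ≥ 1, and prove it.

Claim: t[n] = (-3)^n − 1.

Base case: t[1] = -4, and (-3)^1 − 1 = -3 − 1 = -4.
Assume t[m] = (-3)^m − 1 for some m ≥ 1.
Then t[m+1] = -3t[m] − 4 = -3·((-3)^m − 1) − 4 = -3·(-3)^m + 3 − 4 = (-3)^{m+1} − 1.
By induction, t[n] = (-3)^n − 1 for all n ≥ 1.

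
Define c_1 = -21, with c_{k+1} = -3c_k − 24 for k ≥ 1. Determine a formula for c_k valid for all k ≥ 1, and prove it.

Claim: c_k = 5·(-3)^k − 6.

Base case: c_1 = -21, and 5·(-3)^1 − 6 = -15 − 6 = -21.
Assume c_j = 5·(-3)^j − 6 for some j ≥ 1.
Then c_{j+1} = -3c_j − 24 = -3·(5·(-3)^j − 6) − 24 = -15·(-3)^j + 18 − 24 = 5·(-3)^{j+1} − 6.
By induction, c_k = 5·(-3)^k − 6 for all k ≥ 1.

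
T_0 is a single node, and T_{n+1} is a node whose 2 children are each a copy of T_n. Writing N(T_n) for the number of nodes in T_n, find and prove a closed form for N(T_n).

Claim: N(T_n) = 2^{n+1} − 1.

Base case: N(T_0) = 1, and 2^{0+1} − 1 = 1.
Assume N(T_m) = 2^{m+1} − 1.
Then N(T_{m+1}) = 1 + 2N(T_m) = 1 + 2(2^{m+1} − 1) = 2^{m+2} − 2 + 1 = 2^{m+2} − 1.
This completes the inductive step, so N(T_n) = 2^{n+1} − 1 for all n ≥ 0.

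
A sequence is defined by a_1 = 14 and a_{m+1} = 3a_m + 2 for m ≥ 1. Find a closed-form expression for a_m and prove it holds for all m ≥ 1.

Claim: a_m = 5·3^m − 1.

Base case: a_1 = 14, and 5·3^1 − 1 = 15 − 1 = 14.
Assume a_r = 5·3^r − 1 for some r ≥ 1.
Then a_{r+1} = 3a_r + 2 = 3·(5·3^r − 1) + 2 = 15·3^r − 3 + 2 = 5·3^{r+1} − 1.
By induction, a_m = 5·3^m − 1 for all m ≥ 1.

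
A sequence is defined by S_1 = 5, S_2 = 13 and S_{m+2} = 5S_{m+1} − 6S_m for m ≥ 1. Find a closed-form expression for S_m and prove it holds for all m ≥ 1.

Claim: S_m = 2^m + 3^m.

Base cases: S_1 = 5 and 2^1 + 3^1 = 5; S_2 = 13 and 2^2 + 3^2 = 13.
Assume S_i = 2^i + 3^i for all 1 ≤ i ≤ j, where j ≥ 2.
Then S_{j+1} = 5S_j − 6S_{j−1} = 5·(2^j + 3^j) − 6·(2^{j−1} + 3^{j−1}) = (5·2 − 6)2^{j−1} + (5·3 − 6)3^{j−1} = 4·2^{j−1} + 9·3^{j−1} = 2^{j+1} + 3^{j+1}.
So the formula holds for j+1, and by strong induction S_m = 2^m + 3^m for all m ≥ 1.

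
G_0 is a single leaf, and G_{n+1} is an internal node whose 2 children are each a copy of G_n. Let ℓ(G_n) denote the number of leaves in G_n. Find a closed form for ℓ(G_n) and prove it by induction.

Claim: ℓ(G_n) = 2^n.

Base case: ℓ(G_0) = 1, and 2^0 = 1.
Assume ℓ(G_r) = 2^r.
Then ℓ(G_{r+1}) = 2·ℓ(G_r) = 2·2^r = 2^{r+1}.
Hence ℓ(G_n) = 2^n for every n ≥ 0, by induction.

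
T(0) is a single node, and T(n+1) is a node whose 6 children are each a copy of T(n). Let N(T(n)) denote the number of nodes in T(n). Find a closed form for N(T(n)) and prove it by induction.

Claim: N(T(n)) = (6^{n+1} − 1)/5.

Base case: N(T(0)) = 1, and (6^{0+1} − 1)/5 = 1.
Assume N(T(k)) = (6^{k+1} − 1)/5.
Then N(T(k+1)) = 1 + 6N(T(k)) = 1 + 6·(6^{k+1} − 1)/5 = 1 + (6^{k+2} − 6)/5 = (5 + 6^{k+2} − 6)/5 = (6^{k+2} − 1)/5.
Hence N(T(n)) = (6^{n+1} − 1)/5 for every n ≥ 0, by induction.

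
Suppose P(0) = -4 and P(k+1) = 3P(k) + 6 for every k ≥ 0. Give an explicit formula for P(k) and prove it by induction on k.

Claim: P(k) = -3^k − 3.

Base case: P(0) = -4, and -3^0 − 3 = -1 − 3 = -4.
Assume P(m) = -3^m − 3 for some m ≥ 0.
Then P(m+1) = 3P(m) + 6 = 3·(-3^m − 3) + 6 = -3^{m+1} − 9 + 6 = -3^{m+1} − 3.
Hence P(k) = -3^k − 3 for every k ≥ 0, by induction.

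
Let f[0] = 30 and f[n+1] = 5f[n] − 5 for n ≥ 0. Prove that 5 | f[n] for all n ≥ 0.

Base case: f[0] = 30 = 5·6, so 5 | f[0].
Assume 5 | f[r], so f[r] = 5t for some integer t.
Then f[r+1] = 5f[r] − 5 = 5·(5t) − 5 = 5(5t − 1), so 5 | f[r+1].
By induction, 5 | f[n] for all n ≥ 0.

5 | f[n]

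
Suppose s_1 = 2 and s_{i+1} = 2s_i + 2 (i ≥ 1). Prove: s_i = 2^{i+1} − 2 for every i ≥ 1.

Base case: s_1 = 2, and 2^{1+1} − 2 = 4 − 2 = 2.
Assume s_m = 2^{m+1} − 2 for some m ≥ 1.
Then s_{m+1} = 2s_m + 2 = 2·(2^{m+1} − 2) + 2 = 2^{m+2} − 4 + 2 = 2^{m+2} − 2.
By induction, s_i = 2^{i+1} − 2 for all i ≥ 1.

s_i = 2^{i+1} − 2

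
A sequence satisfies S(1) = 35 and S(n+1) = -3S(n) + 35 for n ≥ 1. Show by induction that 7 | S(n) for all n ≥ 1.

Base case: S(1) = 35 = 7·5, so 7 | S(1).
Assume 7 | S(m), so S(m) = 7t for some integer t.
Then S(m+1) = -3S(m) + 35 = -3·(7t) + 35 = 7(-3t + 5), so 7 | S(m+1).
Hence 7 | S(n) for every n ≥ 1, by induction.

7 | S(n)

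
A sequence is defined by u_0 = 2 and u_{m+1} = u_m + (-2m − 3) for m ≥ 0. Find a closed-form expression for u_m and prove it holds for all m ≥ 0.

Claim: u_m = -m^2 − 2m + 2.

Base case: u_0 = 2, and -0^2 − 2·0 + 2 = 2.
Assume u_k = -k^2 − 2k + 2.
Then u_{k+1} = u_k + (-2k − 3) = (-k^2 − 2k + 2) + (-2k − 3) = -k^2 − 4k − 1,
and -(k+1)^2 − 2·(k+1) + 2 = -k^2 − 4k − 1.
This completes the inductive step, so u_m = -m^2 − 2m + 2 for all m ≥ 0.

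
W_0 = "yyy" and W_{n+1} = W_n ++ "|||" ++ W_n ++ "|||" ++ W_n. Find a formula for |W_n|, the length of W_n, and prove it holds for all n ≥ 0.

Claim: |W_n| = 6·3^n − 3.

Base case: |W_0| = 3, and 6·3^0 − 3 = 3.
Assume |W_m| = 6·3^m − 3.
Then |W_{m+1}| = 3|W_m| + 6 = 3(6·3^m − 3) + 6 = 6·3^{m+1} − 9 + 6 = 6·3^{m+1} − 3.
By induction, |W_n| = 6·3^n − 3 for all n ≥ 0.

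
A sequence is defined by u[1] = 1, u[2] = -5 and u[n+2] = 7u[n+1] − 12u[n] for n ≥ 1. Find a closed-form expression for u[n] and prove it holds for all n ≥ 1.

Claim: u[n] = 3·3^n − 2·4^n.

Base cases: u[1] = 1 and 3·3^1 − 2·4^1 = 1; u[2] = -5 and 3·3^2 − 2·4^2 = -5.
Assume u[j] = 3·3^j − 2·4^j for all 1 ≤ j ≤ m, where m ≥ 2.
Then u[m+1] = 7u[m] − 12u[m−1] = 7·(3·3^m − 2·4^m) − 12·(3·3^{m−1} − 2·4^{m−1}) = 3·(7·3 − 12)3^{m−1} − 2·(7·4 − 12)4^{m−1} = 27·3^{m−1} − 32·4^{m−1} = 3·3^{m+1} − 2·4^{m+1}.
So the formula holds for m+1, and by strong induction u[n] = 3·3^n − 2·4^n for all n ≥ 1.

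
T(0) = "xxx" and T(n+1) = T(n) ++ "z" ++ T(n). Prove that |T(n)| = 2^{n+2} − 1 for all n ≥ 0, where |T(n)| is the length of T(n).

Base case: |T(0)| = 3, and 2^{0+2} − 1 = 3.
Assume |T(r)| = 2^{r+2} − 1.
Then |T(r+1)| = |T(r)| + 1 + |T(r)| = 2|T(r)| + 1 = 2(2^{r+2} − 1) + 1 = 2^{r+3} − 2 + 1 = 2^{r+3} − 1.
So the formula holds for r+1, and by induction |T(n)| = 2^{n+2} − 1 for all n ≥ 0.

|T(n)| = 2^{n+2} − 1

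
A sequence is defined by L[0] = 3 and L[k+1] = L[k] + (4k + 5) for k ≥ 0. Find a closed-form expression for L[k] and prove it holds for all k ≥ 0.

Claim: L[k] = 2k^2 + 3k + 3.

Base case: L[0] = 3, and 2·0^2 + 3·0 + 3 = 3.
Assume L[r] = 2r^2 + 3r + 3.
Then L[r+1] = L[r] + (4r + 5) = (2r^2 + 3r + 3) + (4r + 5) = 2r^2 + 7r + 8,
and 2·(r+1)^2 + 3·(r+1) + 3 = 2r^2 + 7r + 8.
Hence L[k] = 2k^2 + 3k + 3 for every k ≥ 0, by induction.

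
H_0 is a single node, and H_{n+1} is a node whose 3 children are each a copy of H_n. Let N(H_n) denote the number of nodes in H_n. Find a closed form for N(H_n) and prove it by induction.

Claim: N(H_n) = (3^{n+1} − 1)/2.

Base case: N(H_0) = 1, and (3^{0+1} − 1)/2 = 1.
Assume N(H_m) = (3^{m+1} − 1)/2.
Then N(H_{m+1}) = 1 + 3N(H_m) = 1 + 3·(3^{m+1} − 1)/2 = 1 + (3^{m+2} − 3)/2 = (2 + 3^{m+2} − 3)/2 = (3^{m+2} − 1)/2.
Hence N(H_n) = (3^{n+1} − 1)/2 for every n ≥ 0, by induction.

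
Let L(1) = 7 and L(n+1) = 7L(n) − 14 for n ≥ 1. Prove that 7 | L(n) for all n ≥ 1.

Base case: L(1) = 7 = 7·1, so 7 | L(1).
Assume 7 | L(j), so L(j) = 7t for some integer t.
Then L(j+1) = 7L(j) − 14 = 7·(7t) − 14 = 7(7t − 2), so 7 | L(j+1).
So the property holds for j+1, and by induction 7 | L(n) for all n ≥ 1.

7 | L(n)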